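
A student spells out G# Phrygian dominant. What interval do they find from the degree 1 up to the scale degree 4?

Spelling G# Phrygian dominant: G# A B# C# D# E F#.
That puts G# below C#.
G# up to C# spans 4 letter names and 5 semitones — a perfect fourth.

P4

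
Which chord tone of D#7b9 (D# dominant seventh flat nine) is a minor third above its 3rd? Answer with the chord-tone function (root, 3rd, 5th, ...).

5th

Spelling the chord: D#-F##-A#-C#-E.
The 3rd is F##. A minor third above F## is A#.
A# is the chord's 5th.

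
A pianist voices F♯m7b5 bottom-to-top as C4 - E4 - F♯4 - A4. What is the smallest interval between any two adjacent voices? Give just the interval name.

Adjacent intervals: C4→E4 = major third; E4→F♯4 = major second; F♯4→A4 = minor third.
The smallest is E4 to F♯4, a major second (2 semitones).

M2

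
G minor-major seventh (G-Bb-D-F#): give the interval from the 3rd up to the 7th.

augmented 5th

The 3rd is Bb and the 7th is F#.
Bb up to F# is 8 semitones, a half step wider than a perfect fifth, so the interval is augmented.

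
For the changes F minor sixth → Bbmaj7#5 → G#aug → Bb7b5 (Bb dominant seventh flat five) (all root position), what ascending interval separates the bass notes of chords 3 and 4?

The roots are G# and Bb.
G# up to Bb is 2 semitones, a whole step narrower than a major third, so the interval is diminished.

diminished third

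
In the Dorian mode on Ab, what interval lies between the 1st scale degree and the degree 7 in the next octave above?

minor fourteenth

Spelling the Dorian mode on Ab: Ab Bb Cb Db Eb F Gb.
The 1st scale degree is Ab and the scale degree 7 (up an octave) is Gb.
From Ab to Gb: 22 semitones over a fourteenth = minor.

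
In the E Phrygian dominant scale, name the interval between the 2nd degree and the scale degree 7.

major sixth

The scale runs E F G♯ A B C D.
2nd degree = F; degree 7 = D.
Counting 6 letters and 9 half steps from F gives a major sixth.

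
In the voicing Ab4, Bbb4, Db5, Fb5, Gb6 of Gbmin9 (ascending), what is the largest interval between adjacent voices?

M9

Adjacent intervals: Ab4→Bbb4 = minor second; Bbb4→Db5 = major third; Db5→Fb5 = minor third; Fb5→Gb6 = major ninth.
The largest is Fb5 to Gb6, a major ninth (14 semitones).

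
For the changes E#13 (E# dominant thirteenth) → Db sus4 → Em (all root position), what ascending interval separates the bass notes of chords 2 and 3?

The roots are Db and E.
2 letter names make it a second; at 3 semitones (a half step wider than major) the quality is augmented.

augmented second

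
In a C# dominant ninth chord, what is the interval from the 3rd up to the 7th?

diminished fifth

C# dominant ninth: C#–E#–G#–B–D#.
So we need the interval from E# up to B.
E# up to B is 6 semitones, a half step narrower than a perfect fifth, so the interval is diminished.
This 3–7 tritone is the characteristic tension at the heart of the dominant sound.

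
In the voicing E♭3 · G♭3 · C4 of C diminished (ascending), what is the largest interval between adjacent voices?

Adjacent intervals: E♭3→G♭3 = minor third; G♭3→C4 = augmented fourth.
The largest is G♭3 to C4, an augmented fourth (6 semitones).

augmented fourth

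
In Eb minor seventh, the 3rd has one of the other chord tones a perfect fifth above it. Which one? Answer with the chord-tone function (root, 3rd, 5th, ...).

Eb-7: Eb, Gb, Bb, Db.
The 3rd is Gb. A perfect fifth above Gb is Db.
Db is the chord's 7th.

7th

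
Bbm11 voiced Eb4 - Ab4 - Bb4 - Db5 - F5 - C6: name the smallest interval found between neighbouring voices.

Adjacent intervals: Eb4→Ab4 = perfect fourth; Ab4→Bb4 = major second; Bb4→Db5 = minor third; Db5→F5 = major third; F5→C6 = perfect fifth.
The smallest is Ab4 to Bb4, a major second (2 semitones).

major second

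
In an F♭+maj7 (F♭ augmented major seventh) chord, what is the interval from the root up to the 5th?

The chord tones of F♭ augmented major seventh are F♭ A♭ C E♭.
The root is F♭ and the 5th is C.
From F♭ to C: 8 semitones over a fifth = augmented.

augmented fifth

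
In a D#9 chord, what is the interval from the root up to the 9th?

D#9 (D# dominant ninth): D# F## A# C# E#.
So we need the interval from D# up to E#.
From D# to E# is 14 semitones, exactly the major ninth.

major ninth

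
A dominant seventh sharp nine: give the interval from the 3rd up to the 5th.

m3

A7#9 is spelled A C♯ E G B♯.
That puts C♯ below E.
3 letter names make it a third; at 3 semitones (a half step narrower than major) the quality is minor.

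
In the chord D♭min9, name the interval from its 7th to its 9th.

M3

The chord tones of D♭min9 (D♭ minor ninth) are D♭, F♭, A♭, C♭, E♭.
That puts C♭ below E♭.
C♭ up to E♭ spans 3 letter names and 4 semitones — a major third.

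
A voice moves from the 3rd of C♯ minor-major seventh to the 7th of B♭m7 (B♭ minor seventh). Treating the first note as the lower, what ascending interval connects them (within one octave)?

diminished 4th

The 3rd of C♯ minor-major seventh is E; the 7th of B♭m7 (B♭ minor seventh) is A♭.
E up to A♭ is 4 semitones, a half step narrower than a perfect fourth, so the interval is diminished.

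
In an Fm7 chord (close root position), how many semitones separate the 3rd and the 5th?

Fm7 is spelled F A♭ C E♭.
A♭ to C is a major third: 4 semitones.

4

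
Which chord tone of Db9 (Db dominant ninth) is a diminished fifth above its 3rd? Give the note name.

Cb

Db dominant ninth: Db-F-Ab-Cb-Eb.
The 3rd is F. A diminished fifth above F is Cb.
Cb is the chord's 7th.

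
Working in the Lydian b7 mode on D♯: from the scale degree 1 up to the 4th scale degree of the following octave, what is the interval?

Spelling the Lydian b7 mode on D♯: D♯ E♯ F𝄪 G𝄪 A♯ B♯ C♯.
Scale degree 1 = D♯; degree 4 (up an octave) = G𝄪.
From D♯ to G𝄪: 18 semitones over an eleventh = augmented.

augmented eleventh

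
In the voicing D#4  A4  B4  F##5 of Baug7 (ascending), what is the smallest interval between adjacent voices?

Adjacent intervals: D#4→A4 = diminished fifth; A4→B4 = major second; B4→F##5 = augmented fifth.
The smallest is A4 to B4, a major second (2 semitones).

major 2nd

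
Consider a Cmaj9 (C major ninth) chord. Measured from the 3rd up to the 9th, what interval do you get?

Spelling the chord: C-E-G-B-D.
So we need the interval from E up to D.
E up to D is 10 semitones, a half step narrower than a major seventh, so the interval is minor.

minor 7th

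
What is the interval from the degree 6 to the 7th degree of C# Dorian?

The scale runs C# D# E F# G# A# B.
Degree 6 = A#; degree 7 = B.
2 letter names make it a second; at 1 semitone (a half step narrower than major) the quality is minor.

minor 2nd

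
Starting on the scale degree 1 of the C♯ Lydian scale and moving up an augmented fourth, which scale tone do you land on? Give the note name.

F##

The scale is C♯ D♯ E♯ F𝄪 G♯ A♯ B♯.
The scale degree 1 is C♯; an augmented fourth above that is F𝄪 — scale degree 4.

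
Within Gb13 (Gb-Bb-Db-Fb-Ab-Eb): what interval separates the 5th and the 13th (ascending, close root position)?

So we need the interval from Db up to Eb.
From Db to Eb is 14 semitones, exactly the major ninth.

major ninth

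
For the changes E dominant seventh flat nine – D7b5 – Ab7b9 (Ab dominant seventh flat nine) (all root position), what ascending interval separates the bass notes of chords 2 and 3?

diminished fifth

The roots are D and Ab.
D up to Ab is 6 semitones, a half step narrower than a perfect fifth, so the interval is diminished.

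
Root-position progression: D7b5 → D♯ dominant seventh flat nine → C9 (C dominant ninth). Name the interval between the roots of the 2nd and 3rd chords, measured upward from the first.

diminished seventh

The roots are D♯ and C.
D♯ up to C is 9 semitones, a whole step narrower than a major seventh, so the interval is diminished.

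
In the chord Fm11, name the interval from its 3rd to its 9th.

F minor eleventh is spelled F–A♭–C–E♭–G–B♭.
That puts A♭ below G.
A♭ up to G spans 7 letter names and 11 semitones — a major seventh.

major seventh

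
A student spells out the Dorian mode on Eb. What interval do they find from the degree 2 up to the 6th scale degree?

perfect fifth

Spelling the Dorian mode on Eb: Eb F Gb Ab Bb C Db.
Degree 2 = F; scale degree 6 = C.
From F to C is 7 semitones, exactly the perfect fifth.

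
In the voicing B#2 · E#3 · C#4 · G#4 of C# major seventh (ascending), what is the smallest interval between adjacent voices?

P4

Adjacent intervals: B#2→E#3 = perfect fourth; E#3→C#4 = minor sixth; C#4→G#4 = perfect fifth.
The smallest is B#2 to E#3, a perfect fourth (5 semitones).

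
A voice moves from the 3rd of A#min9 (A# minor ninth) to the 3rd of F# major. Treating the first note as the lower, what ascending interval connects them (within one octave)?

major 6th

A#min9 (A# minor ninth) has C# as its 3rd, and F# major has A# as its 3rd.
C# up to A# spans 6 letter names and 9 semitones — a major sixth.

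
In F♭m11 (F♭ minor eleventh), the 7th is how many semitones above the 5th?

3

F♭m11: F♭, A𝄫, C♭, E𝄫, G♭, B𝄫.
C♭ to E𝄫 is a minor third: 3 semitones.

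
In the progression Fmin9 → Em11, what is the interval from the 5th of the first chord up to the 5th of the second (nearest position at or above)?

M7

The 5th of Fmin9 is C; the 5th of Em11 is B.
C up to B spans 7 letter names and 11 semitones — a major seventh.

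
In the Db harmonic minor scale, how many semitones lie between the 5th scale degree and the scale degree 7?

The scale is Db Eb Fb Gb Ab Bbb C.
Ab up to C is a major third — 4 semitones.

4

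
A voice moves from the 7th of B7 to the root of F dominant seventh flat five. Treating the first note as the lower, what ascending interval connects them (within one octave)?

B7 has A as its 7th, and F dominant seventh flat five has F as its root.
From A to F: 8 semitones over a sixth = minor.

minor sixth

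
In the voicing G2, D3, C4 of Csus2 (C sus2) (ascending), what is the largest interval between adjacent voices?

Adjacent intervals: G2→D3 = perfect fifth; D3→C4 = minor seventh.
The largest is D3 to C4, a minor seventh (10 semitones).

minor 7th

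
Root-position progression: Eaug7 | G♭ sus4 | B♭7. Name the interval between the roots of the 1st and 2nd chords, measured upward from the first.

diminished 3rd

The roots are E and G♭.
From E to G♭: 2 semitones over a third = diminished.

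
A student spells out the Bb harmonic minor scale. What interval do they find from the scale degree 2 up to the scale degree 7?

M6

Bb harmonic minor: Bb C Db Eb F Gb A.
So we need the interval from C up to A.
Counting 6 letters and 9 half steps from C gives a major sixth.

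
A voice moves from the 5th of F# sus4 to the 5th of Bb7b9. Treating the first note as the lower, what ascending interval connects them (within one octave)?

F# sus4 has C# as its 5th, and Bb7b9 has F as its 5th.
4 letter names make it a fourth; at 4 semitones (a half step narrower than perfect) the quality is diminished.

diminished 4th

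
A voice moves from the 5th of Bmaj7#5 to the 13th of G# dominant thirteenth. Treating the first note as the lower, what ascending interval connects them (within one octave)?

Bmaj7#5 has F## as its 5th, and G# dominant thirteenth has E# as its 13th.
7 letter names make it a seventh; at 10 semitones (a half step narrower than major) the quality is minor.

minor seventh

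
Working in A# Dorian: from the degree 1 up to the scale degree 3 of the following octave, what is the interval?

m10

A# dorian: A# B# C# D# E# F## G#.
So we need the interval from A# up to C#.
10 letter names make it a tenth; at 15 semitones (a half step narrower than major) the quality is minor.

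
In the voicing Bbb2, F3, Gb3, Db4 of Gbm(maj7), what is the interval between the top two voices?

Those voices are Gb3 and Db4.
Gb up to Db spans 5 letter names and 7 semitones — a perfect fifth.

perfect 5th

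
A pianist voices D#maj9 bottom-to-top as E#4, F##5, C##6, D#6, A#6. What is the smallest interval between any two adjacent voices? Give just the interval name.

minor 2nd

Adjacent intervals: E#4→F##5 = major ninth; F##5→C##6 = perfect fifth; C##6→D#6 = minor second; D#6→A#6 = perfect fifth.
The smallest is C##6 to D#6, a minor second (1 semitone).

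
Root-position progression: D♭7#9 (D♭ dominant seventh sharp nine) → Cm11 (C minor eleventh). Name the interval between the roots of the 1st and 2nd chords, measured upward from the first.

major 7th

The roots are D♭ and C.
Counting 7 letters and 11 half steps from D♭ gives a major seventh.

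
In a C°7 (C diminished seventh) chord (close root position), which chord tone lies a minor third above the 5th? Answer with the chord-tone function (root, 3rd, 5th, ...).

Spelling the chord: C, Eb, Gb, Bbb.
The 5th is Gb. A minor third above Gb is Bbb.
Bbb is the chord's 7th.

7th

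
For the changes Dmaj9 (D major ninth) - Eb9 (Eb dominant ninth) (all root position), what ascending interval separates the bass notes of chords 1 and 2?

The roots are D and Eb.
2 letter names make it a second; at 1 semitone (a half step narrower than major) the quality is minor.

m2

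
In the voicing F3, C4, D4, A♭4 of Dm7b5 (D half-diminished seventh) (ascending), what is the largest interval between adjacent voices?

Adjacent intervals: F3→C4 = perfect fifth; C4→D4 = major second; D4→A♭4 = diminished fifth.
The largest is F3 to C4, a perfect fifth (7 semitones).

perfect fifth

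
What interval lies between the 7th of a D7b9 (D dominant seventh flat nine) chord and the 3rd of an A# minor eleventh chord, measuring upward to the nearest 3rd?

augmented unison

The 7th of D7b9 (D dominant seventh flat nine) is C; the 3rd of A# minor eleventh is C#.
From C to C#: 1 semitone over a unison = augmented.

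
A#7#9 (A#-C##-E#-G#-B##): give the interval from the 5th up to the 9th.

That puts E# below B##.
5 letter names make it a fifth; at 8 semitones (a half step wider than perfect) the quality is augmented.

augmented fifth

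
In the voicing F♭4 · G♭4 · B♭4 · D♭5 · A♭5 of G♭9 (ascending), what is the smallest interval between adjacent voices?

Adjacent intervals: F♭4→G♭4 = major second; G♭4→B♭4 = major third; B♭4→D♭5 = minor third; D♭5→A♭5 = perfect fifth.
The smallest is F♭4 to G♭4, a major second (2 semitones).

major second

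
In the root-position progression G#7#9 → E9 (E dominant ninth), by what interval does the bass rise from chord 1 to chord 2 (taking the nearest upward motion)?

The roots are G# and E.
From G# to E: 8 semitones over a sixth = minor.

minor sixth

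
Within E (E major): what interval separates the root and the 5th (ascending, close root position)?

perfect fifth

The chord tones of Emaj (E major) are E G♯ B.
So we need the interval from E up to B.
Counting 5 letters and 7 half steps from E gives a perfect fifth.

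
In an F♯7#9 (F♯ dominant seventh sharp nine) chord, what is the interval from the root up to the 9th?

The chord tones of F♯7#9 (F♯ dominant seventh sharp nine) are F♯ A♯ C♯ E G𝄪.
The root is F♯ and the 9th is G𝄪.
From F♯ to G𝄪: 15 semitones over a ninth = augmented.

augmented ninth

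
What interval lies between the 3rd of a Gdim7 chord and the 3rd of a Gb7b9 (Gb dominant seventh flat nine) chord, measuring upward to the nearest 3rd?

P1

The 3rd of Gdim7 is Bb; the 3rd of Gb7b9 (Gb dominant seventh flat nine) is Bb.
Counting 1 letters and 0 half steps from Bb gives a perfect unison.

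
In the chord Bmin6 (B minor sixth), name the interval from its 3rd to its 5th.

Bmin6 is spelled B-D-F♯-G♯.
3rd = D; 5th = F♯.
From D to F♯ is 4 semitones, exactly the major third.

major third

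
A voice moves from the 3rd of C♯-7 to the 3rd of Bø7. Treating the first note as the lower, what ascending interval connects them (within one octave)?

C♯-7 has E as its 3rd, and Bø7 has D as its 3rd.
E up to D is 10 semitones, a half step narrower than a major seventh, so the interval is minor.

minor 7th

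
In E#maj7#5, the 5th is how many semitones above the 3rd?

4

E#+maj7 (E# augmented major seventh): E#, G##, B##, D##.
G## to B## is a major third: 4 semitones.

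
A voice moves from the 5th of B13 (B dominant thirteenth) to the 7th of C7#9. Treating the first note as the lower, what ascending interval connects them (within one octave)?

B13 (B dominant thirteenth) has F# as its 5th, and C7#9 has Bb as its 7th.
From F# to Bb: 4 semitones over a fourth = diminished.

diminished fourth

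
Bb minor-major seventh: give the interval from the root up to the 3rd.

minor third

Bbm(maj7) is spelled Bb–Db–F–A.
So we need the interval from Bb up to Db.
Bb up to Db is 3 semitones, a half step narrower than a major third, so the interval is minor.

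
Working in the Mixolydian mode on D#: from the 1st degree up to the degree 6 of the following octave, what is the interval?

major thirteenth

D# mixolydian: D# E# F## G# A# B# C#.
1st degree = D#; degree 6 (up an octave) = B#.
D# up to B# spans 13 letter names and 21 semitones — a major thirteenth.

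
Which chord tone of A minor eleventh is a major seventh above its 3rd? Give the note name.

The chord tones of Am11 (A minor eleventh) are A, C, E, G, B, D.
The 3rd is C. A major seventh above C is B.
B is the chord's 9th.

B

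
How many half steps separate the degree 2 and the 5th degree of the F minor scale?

The scale is F G Ab Bb C Db Eb.
G up to C is a perfect fourth — 5 semitones.

5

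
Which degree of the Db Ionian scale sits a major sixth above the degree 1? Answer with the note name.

Bb

The scale is Db Eb F Gb Ab Bb C.
The degree 1 is Db; a major sixth above that is Bb — scale degree 6.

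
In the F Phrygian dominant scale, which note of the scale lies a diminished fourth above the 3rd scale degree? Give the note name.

Db

The scale is F G♭ A B♭ C D♭ E♭.
The 3rd scale degree is A; a diminished fourth above that is D♭ — scale degree 6.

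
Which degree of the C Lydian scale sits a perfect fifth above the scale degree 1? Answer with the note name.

G

The scale is C D E F# G A B.
The scale degree 1 is C; a perfect fifth above that is G — scale degree 5.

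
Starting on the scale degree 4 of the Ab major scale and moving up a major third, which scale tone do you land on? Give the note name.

The scale is Ab Bb C Db Eb F G.
The scale degree 4 is Db; a major third above that is F — scale degree 6.

F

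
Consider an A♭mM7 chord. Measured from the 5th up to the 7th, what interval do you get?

The chord tones of A♭mM7 are A♭–C♭–E♭–G.
5th = E♭; 7th = G.
From E♭ to G is 4 semitones, exactly the major third.

major third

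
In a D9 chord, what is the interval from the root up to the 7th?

minor seventh

The chord tones of D9 (D dominant ninth) are D, F#, A, C, E.
That puts D below C.
7 letter names make it a seventh; at 10 semitones (a half step narrower than major) the quality is minor.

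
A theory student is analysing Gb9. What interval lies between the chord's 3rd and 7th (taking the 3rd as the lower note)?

The chord tones of Gb9 are Gb, Bb, Db, Fb, Ab.
3rd = Bb; 7th = Fb.
From Bb to Fb: 6 semitones over a fifth = diminished.

d5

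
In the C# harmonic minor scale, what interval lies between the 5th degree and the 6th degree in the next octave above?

minor 9th

Spelling the C# harmonic minor scale: C# D# E F# G# A B#.
That puts G# below A.
9 letter names make it a ninth; at 13 semitones (a half step narrower than major) the quality is minor.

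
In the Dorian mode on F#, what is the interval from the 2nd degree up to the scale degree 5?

The scale runs F# G# A B C# D# E.
2nd degree = G#; scale degree 5 = C#.
From G# to C# is 5 semitones, exactly the perfect fourth.

perfect 4th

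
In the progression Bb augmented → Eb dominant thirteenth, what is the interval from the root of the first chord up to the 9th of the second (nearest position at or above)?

Bb augmented has Bb as its root, and Eb dominant thirteenth has F as its 9th.
Bb up to F spans 5 letter names and 7 semitones — a perfect fifth.

perfect fifth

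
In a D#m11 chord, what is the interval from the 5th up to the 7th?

minor third

D#m11: D#-F#-A#-C#-E#-G#.
The 5th is A# and the 7th is C#.
3 letter names make it a third; at 3 semitones (a half step narrower than major) the quality is minor.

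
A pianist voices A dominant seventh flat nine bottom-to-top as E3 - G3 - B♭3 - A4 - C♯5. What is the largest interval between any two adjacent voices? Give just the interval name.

Adjacent intervals: E3→G3 = minor third; G3→B♭3 = minor third; B♭3→A4 = major seventh; A4→C♯5 = major third.
The largest is B♭3 to A4, a major seventh (11 semitones).

major seventh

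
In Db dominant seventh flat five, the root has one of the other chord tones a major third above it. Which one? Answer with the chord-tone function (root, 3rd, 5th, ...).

3rd

Db dominant seventh flat five: Db, F, Abb, Cb.
The root is Db. A major third above Db is F.
F is the chord's 3rd.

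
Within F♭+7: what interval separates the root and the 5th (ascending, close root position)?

A5

F♭7#5 is spelled F♭ A♭ C E𝄫.
So we need the interval from F♭ up to C.
F♭ up to C is 8 semitones, a half step wider than a perfect fifth, so the interval is augmented.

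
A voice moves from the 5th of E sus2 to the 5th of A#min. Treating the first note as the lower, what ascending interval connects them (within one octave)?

augmented 4th

The 5th of E sus2 is B; the 5th of A#min is E#.
4 letter names make it a fourth; at 6 semitones (a half step wider than perfect) the quality is augmented.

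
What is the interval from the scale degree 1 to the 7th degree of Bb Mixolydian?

The scale runs Bb C D Eb F G Ab.
The scale degree 1 is Bb and the 7th scale degree is Ab.
Bb up to Ab is 10 semitones, a half step narrower than a major seventh, so the interval is minor.

minor seventh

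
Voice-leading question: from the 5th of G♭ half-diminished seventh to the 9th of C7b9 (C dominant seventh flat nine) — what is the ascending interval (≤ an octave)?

The 5th of G♭ half-diminished seventh is D𝄫; the 9th of C7b9 (C dominant seventh flat nine) is D♭.
1 letter names make it a unison; at 1 semitone (a half step wider than perfect) the quality is augmented.

A1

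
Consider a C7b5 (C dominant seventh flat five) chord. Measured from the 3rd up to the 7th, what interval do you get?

C7b5 is spelled C, E, Gb, Bb.
The 3rd is E and the 7th is Bb.
From E to Bb: 6 semitones over a fifth = diminished.

diminished 5th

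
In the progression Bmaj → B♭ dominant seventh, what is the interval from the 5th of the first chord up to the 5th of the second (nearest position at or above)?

The 5th of Bmaj is F♯; the 5th of B♭ dominant seventh is F.
8 letter names make it an octave; at 11 semitones (a half step narrower than perfect) the quality is diminished.

d8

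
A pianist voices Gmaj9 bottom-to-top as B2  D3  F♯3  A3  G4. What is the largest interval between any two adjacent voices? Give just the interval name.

minor 7th

Adjacent intervals: B2→D3 = minor third; D3→F♯3 = major third; F♯3→A3 = minor third; A3→G4 = minor seventh.
The largest is A3 to G4, a minor seventh (10 semitones).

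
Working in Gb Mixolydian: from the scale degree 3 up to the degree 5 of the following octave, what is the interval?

Spelling Gb Mixolydian: Gb Ab Bb Cb Db Eb Fb.
Scale degree 3 = Bb; 5th scale degree (up an octave) = Db.
From Bb to Db: 15 semitones over a tenth = minor.

minor tenth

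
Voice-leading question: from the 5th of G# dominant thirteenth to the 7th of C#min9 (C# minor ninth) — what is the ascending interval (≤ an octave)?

minor sixth

G# dominant thirteenth has D# as its 5th, and C#min9 (C# minor ninth) has B as its 7th.
6 letter names make it a sixth; at 8 semitones (a half step narrower than major) the quality is minor.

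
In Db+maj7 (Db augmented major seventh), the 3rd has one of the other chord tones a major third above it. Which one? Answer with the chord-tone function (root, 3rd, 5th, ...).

5th

Db+maj7 is spelled Db F A C.
The 3rd is F. A major third above F is A.
A is the chord's 5th.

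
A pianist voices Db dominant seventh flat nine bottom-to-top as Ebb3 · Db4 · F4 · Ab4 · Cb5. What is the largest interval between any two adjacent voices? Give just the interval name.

major seventh

Adjacent intervals: Ebb3→Db4 = major seventh; Db4→F4 = major third; F4→Ab4 = minor third; Ab4→Cb5 = minor third.
The largest is Ebb3 to Db4, a major seventh (11 semitones).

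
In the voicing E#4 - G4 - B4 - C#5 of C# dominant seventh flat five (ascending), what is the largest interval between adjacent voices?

Adjacent intervals: E#4→G4 = diminished third; G4→B4 = major third; B4→C#5 = major second.
The largest is G4 to B4, a major third (4 semitones).

M3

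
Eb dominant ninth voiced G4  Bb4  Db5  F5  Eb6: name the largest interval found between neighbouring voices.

minor seventh

Adjacent intervals: G4→Bb4 = minor third; Bb4→Db5 = minor third; Db5→F5 = major third; F5→Eb6 = minor seventh.
The largest is F5 to Eb6, a minor seventh (10 semitones).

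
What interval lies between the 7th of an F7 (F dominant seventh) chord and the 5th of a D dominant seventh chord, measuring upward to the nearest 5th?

augmented fourth

The 7th of F7 (F dominant seventh) is Eb; the 5th of D dominant seventh is A.
From Eb to A: 6 semitones over a fourth = augmented.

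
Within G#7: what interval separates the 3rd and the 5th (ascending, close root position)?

minor third

G#7 (G# dominant seventh): G#-B#-D#-F#.
3rd = B#; 5th = D#.
From B# to D#: 3 semitones over a third = minor.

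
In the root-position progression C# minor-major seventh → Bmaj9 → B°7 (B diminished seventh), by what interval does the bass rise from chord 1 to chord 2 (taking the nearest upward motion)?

The roots are C# and B.
7 letter names make it a seventh; at 10 semitones (a half step narrower than major) the quality is minor.

minor seventh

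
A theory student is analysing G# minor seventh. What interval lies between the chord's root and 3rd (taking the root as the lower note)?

minor 3rd

G#-7 (G# minor seventh) is spelled G# B D# F#.
That puts G# below B.
3 letter names make it a third; at 3 semitones (a half step narrower than major) the quality is minor.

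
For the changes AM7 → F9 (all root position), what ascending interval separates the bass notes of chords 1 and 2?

The roots are A and F.
A up to F is 8 semitones, a half step narrower than a major sixth, so the interval is minor.

minor 6th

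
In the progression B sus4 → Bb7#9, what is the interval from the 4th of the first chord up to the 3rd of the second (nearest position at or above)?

The 4th of B sus4 is E; the 3rd of Bb7#9 is D.
E up to D is 10 semitones, a half step narrower than a major seventh, so the interval is minor.

minor 7th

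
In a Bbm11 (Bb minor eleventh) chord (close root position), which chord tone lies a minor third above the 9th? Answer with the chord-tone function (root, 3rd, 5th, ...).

11th

Bbm11 is spelled Bb, Db, F, Ab, C, Eb.
The 9th is C. A minor third above C is Eb.
Eb is the chord's 11th.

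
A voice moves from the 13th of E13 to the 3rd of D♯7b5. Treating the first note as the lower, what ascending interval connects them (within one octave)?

augmented fourth

E13 has C♯ as its 13th, and D♯7b5 has F𝄪 as its 3rd.
4 letter names make it a fourth; at 6 semitones (a half step wider than perfect) the quality is augmented.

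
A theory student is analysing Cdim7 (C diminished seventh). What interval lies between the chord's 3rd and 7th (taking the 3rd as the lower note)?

C diminished seventh is spelled C–Eb–Gb–Bbb.
The 3rd is Eb and the 7th is Bbb.
From Eb to Bbb: 6 semitones over a fifth = diminished.

diminished fifth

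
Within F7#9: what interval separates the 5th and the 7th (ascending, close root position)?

minor third

The chord tones of F7#9 are F, A, C, Eb, G#.
The 5th is C and the 7th is Eb.
C up to Eb is 3 semitones, a half step narrower than a major third, so the interval is minor.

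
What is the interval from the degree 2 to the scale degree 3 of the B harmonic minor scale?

minor second

Spelling the B harmonic minor scale: B C# D E F# G A#.
The degree 2 is C# and the scale degree 3 is D.
From C# to D: 1 semitone over a second = minor.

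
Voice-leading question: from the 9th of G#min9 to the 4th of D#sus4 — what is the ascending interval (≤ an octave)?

G#min9 has A# as its 9th, and D#sus4 has G# as its 4th.
From A# to G#: 10 semitones over a seventh = minor.

m7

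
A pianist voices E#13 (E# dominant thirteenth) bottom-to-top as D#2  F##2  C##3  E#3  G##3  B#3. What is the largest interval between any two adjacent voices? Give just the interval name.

Adjacent intervals: D#2→F##2 = major third; F##2→C##3 = perfect fifth; C##3→E#3 = minor third; E#3→G##3 = major third; G##3→B#3 = minor third.
The largest is F##2 to C##3, a perfect fifth (7 semitones).

perfect fifth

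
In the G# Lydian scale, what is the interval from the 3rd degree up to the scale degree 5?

G# lydian: G# A# B# C## D# E# F##.
3rd degree = B#; 5th scale degree = D#.
3 letter names make it a third; at 3 semitones (a half step narrower than major) the quality is minor.

minor third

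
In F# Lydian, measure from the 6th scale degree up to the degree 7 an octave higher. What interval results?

F# lydian: F# G# A# B# C# D# E#.
That puts D# below E#.
From D# to E# is 14 semitones, exactly the major ninth.

major 9th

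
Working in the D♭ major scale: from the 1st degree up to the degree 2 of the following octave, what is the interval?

major ninth

D♭ major: D♭ E♭ F G♭ A♭ B♭ C.
The 1st degree is D♭ and the degree 2 (up an octave) is E♭.
D♭ up to E♭ spans 9 letter names and 14 semitones — a major ninth.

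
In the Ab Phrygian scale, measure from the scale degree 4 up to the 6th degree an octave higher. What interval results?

Ab phrygian: Ab Bbb Cb Db Eb Fb Gb.
That puts Db below Fb.
10 letter names make it a tenth; at 15 semitones (a half step narrower than major) the quality is minor.

m10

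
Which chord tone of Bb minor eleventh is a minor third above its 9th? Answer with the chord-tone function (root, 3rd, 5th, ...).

Bb minor eleventh: Bb–Db–F–Ab–C–Eb.
The 9th is C. A minor third above C is Eb.
Eb is the chord's 11th.

11th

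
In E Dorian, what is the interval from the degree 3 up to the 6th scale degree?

Spelling E Dorian: E F# G A B C# D.
So we need the interval from G up to C#.
From G to C#: 6 semitones over a fourth = augmented.

augmented fourth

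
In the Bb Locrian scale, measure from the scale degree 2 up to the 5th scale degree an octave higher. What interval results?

Bb locrian: Bb Cb Db Eb Fb Gb Ab.
So we need the interval from Cb up to Fb.
Cb up to Fb spans 11 letter names and 17 semitones — a perfect eleventh.

perfect 11th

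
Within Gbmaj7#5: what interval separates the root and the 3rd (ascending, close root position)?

major 3rd

Spelling the chord: Gb-Bb-D-F.
That puts Gb below Bb.
Counting 3 letters and 4 half steps from Gb gives a major third.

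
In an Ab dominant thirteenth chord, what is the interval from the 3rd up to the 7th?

Spelling the chord: Ab C Eb Gb Bb F.
3rd = C; 7th = Gb.
From C to Gb: 6 semitones over a fifth = diminished.
That tritone between 3rd and 7th is what gives the dominant seventh its pull toward resolution.

diminished 5th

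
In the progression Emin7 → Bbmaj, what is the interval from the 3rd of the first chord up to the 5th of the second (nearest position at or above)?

minor seventh

Emin7 has G as its 3rd, and Bbmaj has F as its 5th.
7 letter names make it a seventh; at 10 semitones (a half step narrower than major) the quality is minor.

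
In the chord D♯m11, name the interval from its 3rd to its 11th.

The chord tones of D♯m11 (D♯ minor eleventh) are D♯-F♯-A♯-C♯-E♯-G♯.
The 3rd is F♯ and the 11th is G♯.
Counting 9 letters and 14 half steps from F♯ gives a major ninth.

major ninth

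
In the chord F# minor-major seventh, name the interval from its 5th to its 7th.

Spelling the chord: F#–A–C#–E#.
That puts C# below E#.
Counting 3 letters and 4 half steps from C# gives a major third.

major third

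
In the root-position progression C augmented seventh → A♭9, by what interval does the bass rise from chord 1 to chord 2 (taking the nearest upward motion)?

m6

The roots are C and A♭.
6 letter names make it a sixth; at 8 semitones (a half step narrower than major) the quality is minor.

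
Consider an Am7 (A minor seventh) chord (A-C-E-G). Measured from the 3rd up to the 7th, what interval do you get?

So we need the interval from C up to G.
From C to G is 7 semitones, exactly the perfect fifth.

perfect 5th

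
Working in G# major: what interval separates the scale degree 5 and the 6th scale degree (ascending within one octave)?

major 2nd

Spelling G# major: G# A# B# C# D# E# F##.
Scale degree 5 = D#; 6th degree = E#.
From D# to E# is 2 semitones, exactly the major second.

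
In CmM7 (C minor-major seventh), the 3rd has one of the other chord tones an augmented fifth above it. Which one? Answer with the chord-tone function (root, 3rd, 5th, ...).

C minor-major seventh: C-E♭-G-B.
The 3rd is E♭. An augmented fifth above E♭ is B.
B is the chord's 7th.

7th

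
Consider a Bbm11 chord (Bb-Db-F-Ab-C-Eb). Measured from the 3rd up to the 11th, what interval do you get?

major ninth

3rd = Db; 11th = Eb.
From Db to Eb is 14 semitones, exactly the major ninth.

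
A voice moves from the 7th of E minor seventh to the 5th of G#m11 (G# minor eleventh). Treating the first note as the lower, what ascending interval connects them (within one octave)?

A1

E minor seventh has D as its 7th, and G#m11 (G# minor eleventh) has D# as its 5th.
D up to D# is 1 semitone, a half step wider than a perfect unison, so the interval is augmented.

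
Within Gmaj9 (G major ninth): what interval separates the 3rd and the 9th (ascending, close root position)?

minor 7th

Spelling the chord: G–B–D–F♯–A.
3rd = B; 9th = A.
B up to A is 10 semitones, a half step narrower than a major seventh, so the interval is minor.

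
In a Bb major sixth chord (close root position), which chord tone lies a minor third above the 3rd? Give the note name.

F

The chord tones of Bb6 are Bb-D-F-G.
The 3rd is D. A minor third above D is F.
F is the chord's 5th.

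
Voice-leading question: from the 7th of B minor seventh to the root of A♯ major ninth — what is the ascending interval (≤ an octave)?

The 7th of B minor seventh is A; the root of A♯ major ninth is A♯.
A up to A♯ is 1 semitone, a half step wider than a perfect unison, so the interval is augmented.

augmented 1st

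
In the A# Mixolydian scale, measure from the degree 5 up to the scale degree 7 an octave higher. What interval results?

minor tenth

A# mixolydian: A# B# C## D# E# F## G#.
The degree 5 is E# and the 7th scale degree (up an octave) is G#.
From E# to G#: 15 semitones over a tenth = minor.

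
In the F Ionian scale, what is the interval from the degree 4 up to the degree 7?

F major: F G A Bb C D E.
So we need the interval from Bb up to E.
From Bb to E: 6 semitones over a fourth = augmented.

augmented 4th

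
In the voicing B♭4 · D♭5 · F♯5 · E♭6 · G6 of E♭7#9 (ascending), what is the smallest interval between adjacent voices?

m3

Adjacent intervals: B♭4→D♭5 = minor third; D♭5→F♯5 = augmented third; F♯5→E♭6 = diminished seventh; E♭6→G6 = major third.
The smallest is B♭4 to D♭5, a minor third (3 semitones).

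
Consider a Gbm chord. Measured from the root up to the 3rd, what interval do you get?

minor 3rd

Gbmin: Gb, Bbb, Db.
The root is Gb and the 3rd is Bbb.
From Gb to Bbb: 3 semitones over a third = minor.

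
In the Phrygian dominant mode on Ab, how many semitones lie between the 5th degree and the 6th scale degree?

1

The scale is Ab Bbb C Db Eb Fb Gb.
Eb up to Fb is a minor second — 1 semitone.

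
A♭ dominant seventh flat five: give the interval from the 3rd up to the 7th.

diminished fifth

The chord tones of A♭7b5 are A♭, C, E𝄫, G♭.
So we need the interval from C up to G♭.
From C to G♭: 6 semitones over a fifth = diminished.
That tritone between 3rd and 7th is what gives the dominant seventh its pull toward resolution.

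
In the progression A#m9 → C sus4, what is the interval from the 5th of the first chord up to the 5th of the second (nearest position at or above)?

A#m9 has E# as its 5th, and C sus4 has G as its 5th.
E# up to G is 2 semitones, a whole step narrower than a major third, so the interval is diminished.

diminished 3rd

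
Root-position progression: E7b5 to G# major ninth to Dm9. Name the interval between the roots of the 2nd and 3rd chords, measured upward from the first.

diminished fifth

The roots are G# and D.
From G# to D: 6 semitones over a fifth = diminished.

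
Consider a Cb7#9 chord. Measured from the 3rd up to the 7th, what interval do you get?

diminished 5th

Spelling the chord: Cb-Eb-Gb-Bbb-D.
That puts Eb below Bbb.
From Eb to Bbb: 6 semitones over a fifth = diminished.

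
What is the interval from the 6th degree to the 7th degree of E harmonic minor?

augmented 2nd

The scale runs E F# G A B C D#.
So we need the interval from C up to D#.
From C to D#: 3 semitones over a second = augmented.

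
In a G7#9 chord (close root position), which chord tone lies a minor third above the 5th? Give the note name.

F

The chord tones of G7#9 (G dominant seventh sharp nine) are G-B-D-F-A#.
The 5th is D. A minor third above D is F.
F is the chord's 7th.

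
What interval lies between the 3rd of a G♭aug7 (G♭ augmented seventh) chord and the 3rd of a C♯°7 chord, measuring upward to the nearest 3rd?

augmented fourth

The 3rd of G♭aug7 (G♭ augmented seventh) is B♭; the 3rd of C♯°7 is E.
B♭ up to E is 6 semitones, a half step wider than a perfect fourth, so the interval is augmented.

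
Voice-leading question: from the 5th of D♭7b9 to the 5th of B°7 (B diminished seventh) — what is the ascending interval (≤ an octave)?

The 5th of D♭7b9 is A♭; the 5th of B°7 (B diminished seventh) is F.
A♭ up to F spans 6 letter names and 9 semitones — a major sixth.

major sixth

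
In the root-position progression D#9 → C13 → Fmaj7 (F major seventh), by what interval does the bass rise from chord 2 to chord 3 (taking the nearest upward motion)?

P4

The roots are C and F.
From C to F is 5 semitones, exactly the perfect fourth.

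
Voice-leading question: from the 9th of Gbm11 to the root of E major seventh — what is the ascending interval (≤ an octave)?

The 9th of Gbm11 is Ab; the root of E major seventh is E.
Ab up to E is 8 semitones, a half step wider than a perfect fifth, so the interval is augmented.

augmented fifth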